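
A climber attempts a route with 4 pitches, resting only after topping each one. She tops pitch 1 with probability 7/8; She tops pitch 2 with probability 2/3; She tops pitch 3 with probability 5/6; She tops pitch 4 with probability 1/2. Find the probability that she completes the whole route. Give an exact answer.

Each stage is reached only if all earlier stages succeed, so
P = 7/8 × 2/3 × 5/6 × 1/2 = 70/288 = 35/144.

35/144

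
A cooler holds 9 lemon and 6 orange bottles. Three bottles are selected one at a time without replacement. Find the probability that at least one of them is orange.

53/65

P(no orange) = 9/15 × 8/14 × 7/13 = 504/2730 = 12/65.
P(at least one) = 1 − 12/65 = 53/65.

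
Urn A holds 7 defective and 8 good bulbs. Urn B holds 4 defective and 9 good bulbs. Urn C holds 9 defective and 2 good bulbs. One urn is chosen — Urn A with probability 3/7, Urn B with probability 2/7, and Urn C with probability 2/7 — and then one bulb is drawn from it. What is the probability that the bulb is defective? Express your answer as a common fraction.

From Urn A: P(defective) = 7/15.
From Urn B: P(defective) = 4/13.
From Urn C: P(defective) = 9/11.
Total probability = (3/7)(7/15) + (2/7)(4/13) + (2/7)(9/11) = 373/715.

373/715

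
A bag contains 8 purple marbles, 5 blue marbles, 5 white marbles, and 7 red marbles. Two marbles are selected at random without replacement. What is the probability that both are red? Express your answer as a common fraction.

P = 7/25 × 6/24 = 42/600 = 7/100.

7/100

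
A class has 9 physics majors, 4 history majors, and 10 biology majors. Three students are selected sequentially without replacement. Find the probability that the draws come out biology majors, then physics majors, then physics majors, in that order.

120/1771

Multiply the probability of each draw given the previous ones:
P = 10/23 × 9/22 × 8/21 = 720/10626 = 120/1771.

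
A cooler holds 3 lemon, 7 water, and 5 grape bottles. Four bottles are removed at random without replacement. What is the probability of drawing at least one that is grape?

11/13

P(no grape) = 10/15 × 9/14 × 8/13 × 7/12 = 5040/32760 = 2/13.
P(at least one) = 1 − 2/13 = 11/13.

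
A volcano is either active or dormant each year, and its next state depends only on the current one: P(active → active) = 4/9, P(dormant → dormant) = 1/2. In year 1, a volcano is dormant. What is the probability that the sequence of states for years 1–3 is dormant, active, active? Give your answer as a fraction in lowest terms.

2/9

Year 1 is given. For each transition, use the conditional probability from the current state:
P(active | dormant) = 1/2; P(active | active) = 4/9.
P = 1/2 × 4/9 = 4/18 = 2/9.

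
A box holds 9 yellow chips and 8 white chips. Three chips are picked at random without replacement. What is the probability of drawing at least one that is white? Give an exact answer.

149/170

P(no white) = 9/17 × 8/16 × 7/15 = 504/4080 = 21/170.
P(at least one) = 1 − 21/170 = 149/170.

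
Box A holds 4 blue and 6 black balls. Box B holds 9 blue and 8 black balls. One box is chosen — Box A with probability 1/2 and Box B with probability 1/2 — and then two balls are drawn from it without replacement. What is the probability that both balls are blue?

203/1020

From Box A: P(both blue) = (4/10)(3/9) = 2/15.
From Box B: P(both blue) = (9/17)(8/16) = 9/34.
Total probability = (1/2)(2/15) + (1/2)(9/34) = 203/1020.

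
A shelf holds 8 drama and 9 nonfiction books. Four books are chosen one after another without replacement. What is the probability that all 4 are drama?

1/34

P(every draw is drama) = 8/17 × 7/16 × 6/15 × 5/14 = 1680/57120 = 1/34.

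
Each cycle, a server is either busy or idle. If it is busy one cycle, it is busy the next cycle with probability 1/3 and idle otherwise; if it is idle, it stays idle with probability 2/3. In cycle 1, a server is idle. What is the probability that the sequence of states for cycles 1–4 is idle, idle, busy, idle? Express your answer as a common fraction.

4/27

Cycle 1 is given. For each transition, use the conditional probability from the current state:
P(idle | idle) = 2/3; P(busy | idle) = 1/3; P(idle | busy) = 2/3.
P = 2/3 × 1/3 × 2/3 = 4/27.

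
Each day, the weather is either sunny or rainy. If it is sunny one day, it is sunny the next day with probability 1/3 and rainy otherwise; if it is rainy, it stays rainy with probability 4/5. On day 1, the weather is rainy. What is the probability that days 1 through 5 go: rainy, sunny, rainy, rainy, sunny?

Day 1 is given. For each transition, use the conditional probability from the current state:
P(sunny | rainy) = 1/5; P(rainy | sunny) = 2/3; P(rainy | rainy) = 4/5; P(sunny | rainy) = 1/5.
P = 1/5 × 2/3 × 4/5 × 1/5 = 8/375.

8/375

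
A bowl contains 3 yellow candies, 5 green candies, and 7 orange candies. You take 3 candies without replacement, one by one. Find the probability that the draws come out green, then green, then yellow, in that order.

Multiply the probability of each draw given the previous ones:
P = 5/15 × 4/14 × 3/13 = 60/2730 = 2/91.

2/91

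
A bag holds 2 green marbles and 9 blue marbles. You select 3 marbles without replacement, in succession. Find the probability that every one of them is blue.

28/55

P = 9/11 × 8/10 × 7/9 = 504/990 = 28/55.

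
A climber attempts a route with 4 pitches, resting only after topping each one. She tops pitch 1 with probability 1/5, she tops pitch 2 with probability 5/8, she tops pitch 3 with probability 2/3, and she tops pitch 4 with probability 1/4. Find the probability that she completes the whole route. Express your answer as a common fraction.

Multiplying along the chain,
P = 1/5 × 5/8 × 2/3 × 1/4 = 10/480 = 1/48.

1/48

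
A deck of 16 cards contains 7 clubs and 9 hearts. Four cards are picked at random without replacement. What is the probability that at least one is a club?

P(no clubs) = 9/16 × 8/15 × 7/14 × 6/13 = 3024/43680 = 9/130.
P(at least one) = 1 − 9/130 = 121/130.

121/130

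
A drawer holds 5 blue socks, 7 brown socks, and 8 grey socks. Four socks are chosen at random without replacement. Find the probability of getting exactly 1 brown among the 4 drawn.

2002/4845

One ordering (brown drawn first) has probability 7/20 × 13/19 × 12/18 × 11/17 = 12012/116280 = 1001/9690.
There are C(4,1) = 4 such orderings, each equally likely, so P = 4 × 1001/9690 = 2002/4845.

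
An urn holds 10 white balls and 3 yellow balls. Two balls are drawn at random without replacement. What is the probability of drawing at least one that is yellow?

P(no yellow) = 10/13 × 9/12 = 90/156 = 15/26.
P(at least one) = 1 − 15/26 = 11/26.

11/26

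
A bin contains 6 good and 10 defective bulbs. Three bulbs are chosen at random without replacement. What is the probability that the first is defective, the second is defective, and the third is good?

9/56

Chain rule:
P = 10/16 × 9/15 × 6/14 = 540/3360 = 9/56.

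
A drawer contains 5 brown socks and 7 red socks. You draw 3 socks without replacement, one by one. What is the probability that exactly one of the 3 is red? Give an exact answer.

One ordering (red drawn first) has probability 7/12 × 5/11 × 4/10 = 140/1320 = 7/66.
There are C(3,1) = 3 such orderings, each equally likely, so P = 3 × 7/66 = 7/22.

7/22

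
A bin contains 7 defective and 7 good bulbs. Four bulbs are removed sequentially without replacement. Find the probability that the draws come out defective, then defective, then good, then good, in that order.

21/286

Chain rule:
P = 7/14 × 6/13 × 7/12 × 6/11 = 1764/24024 = 21/286.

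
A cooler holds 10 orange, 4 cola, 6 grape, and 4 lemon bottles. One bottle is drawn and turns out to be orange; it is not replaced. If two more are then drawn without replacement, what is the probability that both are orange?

36/253

With the first bottle removed, 9 orange remain out of 23.
P = 9/23 × 8/22 = 72/506 = 36/253.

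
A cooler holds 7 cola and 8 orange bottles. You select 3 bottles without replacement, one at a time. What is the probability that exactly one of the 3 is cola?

28/65

One ordering (cola drawn first) has probability 7/15 × 8/14 × 7/13 = 392/2730 = 28/195.
There are C(3,1) = 3 such orderings, each equally likely, so P = 3 × 28/195 = 28/65.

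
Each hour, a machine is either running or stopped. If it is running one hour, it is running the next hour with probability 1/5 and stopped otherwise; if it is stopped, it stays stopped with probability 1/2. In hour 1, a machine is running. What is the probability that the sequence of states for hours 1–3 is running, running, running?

1/25

Hour 1 is given. For each transition, use the conditional probability from the current state:
P(running | running) = 1/5; P(running | running) = 1/5.
P = 1/5 × 1/5 = 1/25.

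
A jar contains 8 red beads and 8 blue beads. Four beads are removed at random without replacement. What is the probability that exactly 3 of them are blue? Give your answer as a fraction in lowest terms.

16/65

One ordering (blue drawn first) has probability 8/16 × 7/15 × 6/14 × 8/13 = 2688/43680 = 4/65.
There are C(4,3) = 4 such orderings, each equally likely, so P = 4 × 4/65 = 16/65.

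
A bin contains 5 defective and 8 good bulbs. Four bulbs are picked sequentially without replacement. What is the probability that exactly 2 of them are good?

One ordering (good drawn first) has probability 8/13 × 7/12 × 5/11 × 4/10 = 1120/17160 = 28/429.
There are C(4,2) = 6 such orderings, each equally likely, so P = 6 × 28/429 = 56/143.

56/143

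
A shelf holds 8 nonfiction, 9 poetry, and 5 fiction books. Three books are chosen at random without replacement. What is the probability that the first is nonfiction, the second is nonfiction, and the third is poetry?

3/55

Multiply the probability of each draw given the previous ones:
P = 8/22 × 7/21 × 9/20 = 504/9240 = 3/55.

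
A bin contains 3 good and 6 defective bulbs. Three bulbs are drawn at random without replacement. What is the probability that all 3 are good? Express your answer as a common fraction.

1/84

P(every draw is good) = 3/9 × 2/8 × 1/7 = 6/504 = 1/84.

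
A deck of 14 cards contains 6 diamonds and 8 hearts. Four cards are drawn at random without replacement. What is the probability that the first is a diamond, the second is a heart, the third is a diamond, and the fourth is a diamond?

Each draw changes the counts, so multiply the conditional probabilities along the sequence:
P = 6/14 × 8/13 × 5/12 × 4/11 = 960/24024 = 40/1001.

40/1001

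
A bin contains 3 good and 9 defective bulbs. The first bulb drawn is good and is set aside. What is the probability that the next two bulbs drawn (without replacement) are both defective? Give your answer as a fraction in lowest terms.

36/55

With the first bulb removed, 9 defective remain out of 11.
P = 9/11 × 8/10 = 72/110 = 36/55.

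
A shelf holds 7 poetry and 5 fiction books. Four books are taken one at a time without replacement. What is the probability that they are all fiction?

P(every draw is fiction) = 5/12 × 4/11 × 3/10 × 2/9 = 120/11880 = 1/99.

1/99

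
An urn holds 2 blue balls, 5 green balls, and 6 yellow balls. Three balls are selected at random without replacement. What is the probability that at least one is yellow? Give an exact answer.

P(no yellow) = 7/13 × 6/12 × 5/11 = 210/1716 = 35/286.
P(at least one) = 1 − 35/286 = 251/286.

251/286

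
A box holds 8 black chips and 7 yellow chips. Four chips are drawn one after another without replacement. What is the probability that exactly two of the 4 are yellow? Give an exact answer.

28/65

One ordering (yellow drawn first) has probability 7/15 × 6/14 × 8/13 × 7/12 = 2352/32760 = 14/195.
There are C(4,2) = 6 such orderings, each equally likely, so P = 6 × 14/195 = 28/65.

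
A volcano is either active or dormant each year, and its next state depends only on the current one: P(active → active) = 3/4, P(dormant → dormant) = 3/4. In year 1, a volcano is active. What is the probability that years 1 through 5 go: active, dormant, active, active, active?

Year 1 is given. For each transition, use the conditional probability from the current state:
P(dormant | active) = 1/4; P(active | dormant) = 1/4; P(active | active) = 3/4; P(active | active) = 3/4.
P = 1/4 × 1/4 × 3/4 × 3/4 = 9/256.

9/256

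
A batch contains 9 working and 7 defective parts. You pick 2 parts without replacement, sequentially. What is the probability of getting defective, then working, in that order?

21/80

Each draw changes the counts, so multiply the conditional probabilities along the sequence:
P = 7/16 × 9/15 = 63/240 = 21/80.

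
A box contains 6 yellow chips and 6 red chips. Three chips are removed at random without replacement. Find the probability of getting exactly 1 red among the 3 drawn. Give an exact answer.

One ordering (red drawn first) has probability 6/12 × 6/11 × 5/10 = 180/1320 = 3/22.
There are C(3,1) = 3 such orderings, each equally likely, so P = 3 × 3/22 = 9/22.

9/22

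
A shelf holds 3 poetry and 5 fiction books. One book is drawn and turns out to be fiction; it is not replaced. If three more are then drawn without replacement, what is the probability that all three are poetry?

After the first draw, 3 of the remaining 7 books are poetry.
P = 3/7 × 2/6 × 1/5 = 6/210 = 1/35.

1/35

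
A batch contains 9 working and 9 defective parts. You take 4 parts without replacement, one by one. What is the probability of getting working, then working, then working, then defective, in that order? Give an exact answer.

21/340

Each draw changes the counts, so multiply the conditional probabilities along the sequence:
P = 9/18 × 8/17 × 7/16 × 9/15 = 4536/73440 = 21/340.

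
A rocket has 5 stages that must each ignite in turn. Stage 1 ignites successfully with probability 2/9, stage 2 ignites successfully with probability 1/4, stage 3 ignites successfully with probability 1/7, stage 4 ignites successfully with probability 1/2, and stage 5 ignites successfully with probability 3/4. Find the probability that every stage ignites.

Each stage is reached only if all earlier stages succeed, so
P = 2/9 × 1/4 × 1/7 × 1/2 × 3/4 = 6/2016 = 1/336.

1/336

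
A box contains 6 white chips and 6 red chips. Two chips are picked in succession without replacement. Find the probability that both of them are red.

5/22

P(every draw is red) = 6/12 × 5/11 = 30/132 = 5/22.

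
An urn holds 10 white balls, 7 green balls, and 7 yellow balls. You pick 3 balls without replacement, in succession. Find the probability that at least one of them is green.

P(no green) = 17/24 × 16/23 × 15/22 = 4080/12144 = 85/253.
P(at least one) = 1 − 85/253 = 168/253.

168/253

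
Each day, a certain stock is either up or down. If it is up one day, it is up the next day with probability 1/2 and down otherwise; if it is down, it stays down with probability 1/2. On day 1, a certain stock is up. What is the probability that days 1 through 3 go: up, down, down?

1/4

Day 1 is given. For each transition, use the conditional probability from the current state:
P(down | up) = 1/2; P(down | down) = 1/2.
P = 1/2 × 1/2 = 1/4.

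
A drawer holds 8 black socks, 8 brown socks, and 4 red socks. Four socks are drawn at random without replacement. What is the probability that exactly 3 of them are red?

One ordering (red drawn first) has probability 4/20 × 3/19 × 2/18 × 16/17 = 384/116280 = 16/4845.
There are C(4,3) = 4 such orderings, each equally likely, so P = 4 × 16/4845 = 64/4845.

64/4845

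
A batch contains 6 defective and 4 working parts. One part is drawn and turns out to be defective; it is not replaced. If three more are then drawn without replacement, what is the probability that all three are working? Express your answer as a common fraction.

After the first draw, 4 of the remaining 9 parts are working.
P = 4/9 × 3/8 × 2/7 = 24/504 = 1/21.

1/21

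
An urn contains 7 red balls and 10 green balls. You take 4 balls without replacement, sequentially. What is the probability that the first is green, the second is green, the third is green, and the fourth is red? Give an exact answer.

3/34

Multiply the probability of each draw given the previous ones:
P = 10/17 × 9/16 × 8/15 × 7/14 = 5040/57120 = 3/34.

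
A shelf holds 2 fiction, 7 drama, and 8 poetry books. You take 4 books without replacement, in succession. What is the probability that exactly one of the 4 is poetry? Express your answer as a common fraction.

One ordering (poetry drawn first) has probability 8/17 × 9/16 × 8/15 × 7/14 = 4032/57120 = 6/85.
There are C(4,1) = 4 such orderings, each equally likely, so P = 4 × 6/85 = 24/85.

24/85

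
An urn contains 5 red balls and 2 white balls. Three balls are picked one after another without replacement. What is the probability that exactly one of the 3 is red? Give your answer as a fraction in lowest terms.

1/7

One ordering (red drawn first) has probability 5/7 × 2/6 × 1/5 = 10/210 = 1/21.
There are C(3,1) = 3 such orderings, each equally likely, so P = 3 × 1/21 = 1/7.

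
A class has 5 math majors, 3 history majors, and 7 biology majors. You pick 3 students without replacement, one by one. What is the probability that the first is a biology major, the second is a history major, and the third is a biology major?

Multiply the probability of each draw given the previous ones:
P = 7/15 × 3/14 × 6/13 = 126/2730 = 3/65.

3/65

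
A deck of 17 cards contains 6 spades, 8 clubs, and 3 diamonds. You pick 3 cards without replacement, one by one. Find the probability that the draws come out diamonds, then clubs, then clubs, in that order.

Each draw changes the counts, so multiply the conditional probabilities along the sequence:
P = 3/17 × 8/16 × 7/15 = 168/4080 = 7/170.

7/170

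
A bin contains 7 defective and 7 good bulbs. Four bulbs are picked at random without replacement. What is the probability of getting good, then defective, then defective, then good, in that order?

Multiply the probability of each draw given the previous ones:
P = 7/14 × 7/13 × 6/12 × 6/11 = 1764/24024 = 21/286.

21/286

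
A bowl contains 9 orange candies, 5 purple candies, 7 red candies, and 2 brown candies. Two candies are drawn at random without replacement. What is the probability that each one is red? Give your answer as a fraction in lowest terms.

P(all red) = 7/23 × 6/22 = 42/506 = 21/253.

21/253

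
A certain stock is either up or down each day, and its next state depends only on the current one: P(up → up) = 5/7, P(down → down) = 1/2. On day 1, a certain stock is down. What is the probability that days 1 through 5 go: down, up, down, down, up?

Day 1 is given. For each transition, use the conditional probability from the current state:
P(up | down) = 1/2; P(down | up) = 2/7; P(down | down) = 1/2; P(up | down) = 1/2.
P = 1/2 × 2/7 × 1/2 × 1/2 = 2/56 = 1/28.

1/28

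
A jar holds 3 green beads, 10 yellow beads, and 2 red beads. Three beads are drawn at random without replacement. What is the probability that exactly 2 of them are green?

One ordering (green drawn first) has probability 3/15 × 2/14 × 12/13 = 72/2730 = 12/455.
There are C(3,2) = 3 such orderings, each equally likely, so P = 3 × 12/455 = 36/455.

36/455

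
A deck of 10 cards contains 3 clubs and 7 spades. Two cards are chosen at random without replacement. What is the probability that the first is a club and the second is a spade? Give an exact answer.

7/30

Chain rule:
P = 3/10 × 7/9 = 21/90 = 7/30.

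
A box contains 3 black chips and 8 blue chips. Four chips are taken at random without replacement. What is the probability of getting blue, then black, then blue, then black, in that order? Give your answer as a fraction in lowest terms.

7/165

Each draw changes the counts, so multiply the conditional probabilities along the sequence:
P = 8/11 × 3/10 × 7/9 × 2/8 = 336/7920 = 7/165.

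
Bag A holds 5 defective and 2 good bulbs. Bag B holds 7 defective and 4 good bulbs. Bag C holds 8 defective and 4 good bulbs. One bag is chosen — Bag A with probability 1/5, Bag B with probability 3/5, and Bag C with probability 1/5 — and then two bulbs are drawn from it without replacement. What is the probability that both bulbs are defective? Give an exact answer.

2363/5775

From Bag A: P(both defective) = (5/7)(4/6) = 10/21.
From Bag B: P(both defective) = (7/11)(6/10) = 21/55.
From Bag C: P(both defective) = (8/12)(7/11) = 14/33.
Total probability = (1/5)(10/21) + (3/5)(21/55) + (1/5)(14/33) = 2363/5775.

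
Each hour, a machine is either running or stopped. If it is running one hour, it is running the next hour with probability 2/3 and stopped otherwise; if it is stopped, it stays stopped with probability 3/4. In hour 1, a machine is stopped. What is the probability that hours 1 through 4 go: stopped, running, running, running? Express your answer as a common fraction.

Hour 1 is given. For each transition, use the conditional probability from the current state:
P(running | stopped) = 1/4; P(running | running) = 2/3; P(running | running) = 2/3.
P = 1/4 × 2/3 × 2/3 = 4/36 = 1/9.

1/9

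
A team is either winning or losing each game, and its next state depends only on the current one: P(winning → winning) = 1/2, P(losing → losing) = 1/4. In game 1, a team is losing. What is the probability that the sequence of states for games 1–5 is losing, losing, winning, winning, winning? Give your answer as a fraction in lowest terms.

3/64

Game 1 is given. For each transition, use the conditional probability from the current state:
P(losing | losing) = 1/4; P(winning | losing) = 3/4; P(winning | winning) = 1/2; P(winning | winning) = 1/2.
P = 1/4 × 3/4 × 1/2 × 1/2 = 3/64.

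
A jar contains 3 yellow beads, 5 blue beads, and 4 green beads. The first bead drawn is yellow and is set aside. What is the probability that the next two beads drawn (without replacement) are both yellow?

After the first draw, 2 of the remaining 11 beads are yellow.
P = 2/11 × 1/10 = 2/110 = 1/55.

1/55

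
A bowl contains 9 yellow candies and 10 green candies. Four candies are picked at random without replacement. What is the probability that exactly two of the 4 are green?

135/323

One ordering (green drawn first) has probability 10/19 × 9/18 × 9/17 × 8/16 = 6480/93024 = 45/646.
There are C(4,2) = 6 such orderings, each equally likely, so P = 6 × 45/646 = 135/323.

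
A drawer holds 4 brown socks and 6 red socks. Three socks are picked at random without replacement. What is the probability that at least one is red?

29/30

P(no red) = 4/10 × 3/9 × 2/8 = 24/720 = 1/30.
P(at least one) = 1 − 1/30 = 29/30.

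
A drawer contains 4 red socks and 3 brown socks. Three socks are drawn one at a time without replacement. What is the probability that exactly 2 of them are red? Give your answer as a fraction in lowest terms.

One ordering (red drawn first) has probability 4/7 × 3/6 × 3/5 = 36/210 = 6/35.
There are C(3,2) = 3 such orderings, each equally likely, so P = 3 × 6/35 = 18/35.

18/35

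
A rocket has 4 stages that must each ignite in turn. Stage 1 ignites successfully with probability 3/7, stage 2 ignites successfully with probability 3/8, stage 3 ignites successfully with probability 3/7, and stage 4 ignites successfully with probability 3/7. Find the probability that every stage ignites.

Multiplying along the chain,
P = 3/7 × 3/8 × 3/7 × 3/7 = 81/2744.

81/2744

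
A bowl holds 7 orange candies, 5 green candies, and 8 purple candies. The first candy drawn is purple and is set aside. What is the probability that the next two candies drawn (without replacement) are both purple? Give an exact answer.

With the first candy removed, 7 purple remain out of 19.
P = 7/19 × 6/18 = 42/342 = 7/57.

7/57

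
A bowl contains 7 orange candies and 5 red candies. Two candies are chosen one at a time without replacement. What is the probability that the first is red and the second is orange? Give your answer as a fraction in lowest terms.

Each draw changes the counts, so multiply the conditional probabilities along the sequence:
P = 5/12 × 7/11 = 35/132.

35/132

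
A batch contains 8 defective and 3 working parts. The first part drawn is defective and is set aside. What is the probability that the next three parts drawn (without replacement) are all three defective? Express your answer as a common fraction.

7/24

After the first draw, 7 of the remaining 10 parts are defective.
P = 7/10 × 6/9 × 5/8 = 210/720 = 7/24.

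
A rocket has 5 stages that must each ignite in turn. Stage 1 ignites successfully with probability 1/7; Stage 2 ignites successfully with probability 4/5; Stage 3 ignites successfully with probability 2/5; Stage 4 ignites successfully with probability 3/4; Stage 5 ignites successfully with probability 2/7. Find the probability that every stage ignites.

Each stage is reached only if all earlier stages succeed, so
P = 1/7 × 4/5 × 2/5 × 3/4 × 2/7 = 48/4900 = 12/1225.

12/1225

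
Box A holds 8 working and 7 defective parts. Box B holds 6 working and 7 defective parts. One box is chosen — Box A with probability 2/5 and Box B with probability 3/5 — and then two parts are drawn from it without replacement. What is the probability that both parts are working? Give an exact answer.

From Box A: P(both working) = (8/15)(7/14) = 4/15.
From Box B: P(both working) = (6/13)(5/12) = 5/26.
Total probability = (2/5)(4/15) + (3/5)(5/26) = 433/1950.

433/1950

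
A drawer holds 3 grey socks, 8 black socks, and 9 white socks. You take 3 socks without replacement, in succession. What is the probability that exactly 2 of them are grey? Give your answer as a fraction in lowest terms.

One ordering (grey drawn first) has probability 3/20 × 2/19 × 17/18 = 102/6840 = 17/1140.
There are C(3,2) = 3 such orderings, each equally likely, so P = 3 × 17/1140 = 17/380.

17/380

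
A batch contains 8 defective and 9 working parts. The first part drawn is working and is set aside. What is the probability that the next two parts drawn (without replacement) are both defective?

7/30

After the first draw, 8 of the remaining 16 parts are defective.
P = 8/16 × 7/15 = 56/240 = 7/30.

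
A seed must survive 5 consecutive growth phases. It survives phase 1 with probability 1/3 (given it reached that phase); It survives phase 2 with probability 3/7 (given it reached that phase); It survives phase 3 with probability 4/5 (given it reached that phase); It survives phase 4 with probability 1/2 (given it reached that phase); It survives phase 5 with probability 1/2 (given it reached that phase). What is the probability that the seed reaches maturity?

Each stage is reached only if all earlier stages succeed, so
P = 1/3 × 3/7 × 4/5 × 1/2 × 1/2 = 12/420 = 1/35.

1/35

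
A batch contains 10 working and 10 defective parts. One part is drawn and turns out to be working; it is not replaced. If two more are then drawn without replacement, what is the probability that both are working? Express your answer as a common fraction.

4/19

After the first draw, 9 of the remaining 19 parts are working.
P = 9/19 × 8/18 = 72/342 = 4/19.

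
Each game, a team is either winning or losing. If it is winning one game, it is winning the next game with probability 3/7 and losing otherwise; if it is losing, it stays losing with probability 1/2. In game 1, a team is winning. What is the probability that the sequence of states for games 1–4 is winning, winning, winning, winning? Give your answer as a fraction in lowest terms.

27/343

Game 1 is given. For each transition, use the conditional probability from the current state:
P(winning | winning) = 3/7; P(winning | winning) = 3/7; P(winning | winning) = 3/7.
P = 3/7 × 3/7 × 3/7 = 27/343.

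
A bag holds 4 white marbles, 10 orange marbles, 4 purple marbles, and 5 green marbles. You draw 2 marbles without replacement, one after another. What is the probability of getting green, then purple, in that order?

10/253

Each draw changes the counts, so multiply the conditional probabilities along the sequence:
P = 5/23 × 4/22 = 20/506 = 10/253.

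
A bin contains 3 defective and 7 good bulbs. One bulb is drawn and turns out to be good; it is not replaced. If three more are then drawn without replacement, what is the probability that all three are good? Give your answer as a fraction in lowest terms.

5/21

With the first bulb removed, 6 good remain out of 9.
P = 6/9 × 5/8 × 4/7 = 120/504 = 5/21.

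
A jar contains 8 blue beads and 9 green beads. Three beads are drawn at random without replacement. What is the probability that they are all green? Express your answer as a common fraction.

P(every draw is green) = 9/17 × 8/16 × 7/15 = 504/4080 = 21/170.

21/170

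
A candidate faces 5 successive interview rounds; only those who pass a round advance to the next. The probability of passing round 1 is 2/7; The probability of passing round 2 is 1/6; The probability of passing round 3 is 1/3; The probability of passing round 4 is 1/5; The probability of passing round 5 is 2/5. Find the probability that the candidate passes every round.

2/1575

Each stage is reached only if all earlier stages succeed, so
P = 2/7 × 1/6 × 1/3 × 1/5 × 2/5 = 4/3150 = 2/1575.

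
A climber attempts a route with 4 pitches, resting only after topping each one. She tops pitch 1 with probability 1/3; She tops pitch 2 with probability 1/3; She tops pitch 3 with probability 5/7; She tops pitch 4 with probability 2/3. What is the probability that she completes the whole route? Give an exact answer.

10/189

The events are sequential, so multiply the conditional probabilities:
P = 1/3 × 1/3 × 5/7 × 2/3 = 10/189.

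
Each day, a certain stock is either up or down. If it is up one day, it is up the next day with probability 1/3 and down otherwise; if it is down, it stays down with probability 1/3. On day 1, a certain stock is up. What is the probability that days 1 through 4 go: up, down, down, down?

Day 1 is given. For each transition, use the conditional probability from the current state:
P(down | up) = 2/3; P(down | down) = 1/3; P(down | down) = 1/3.
P = 2/3 × 1/3 × 1/3 = 2/27.

2/27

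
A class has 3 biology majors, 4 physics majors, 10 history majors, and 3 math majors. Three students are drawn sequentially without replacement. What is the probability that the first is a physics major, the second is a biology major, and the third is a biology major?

Chain rule:
P = 4/20 × 3/19 × 2/18 = 24/6840 = 1/285.

1/285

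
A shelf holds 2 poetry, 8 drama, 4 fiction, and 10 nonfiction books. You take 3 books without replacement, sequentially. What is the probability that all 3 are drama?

P(every draw is drama) = 8/24 × 7/23 × 6/22 = 336/12144 = 7/253.

7/253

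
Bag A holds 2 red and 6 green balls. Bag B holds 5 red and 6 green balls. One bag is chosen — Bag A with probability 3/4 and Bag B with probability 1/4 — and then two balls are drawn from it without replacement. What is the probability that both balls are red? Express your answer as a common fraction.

From Bag A: P(both red) = (2/8)(1/7) = 1/28.
From Bag B: P(both red) = (5/11)(4/10) = 2/11.
Total probability = (3/4)(1/28) + (1/4)(2/11) = 89/1232.

89/1232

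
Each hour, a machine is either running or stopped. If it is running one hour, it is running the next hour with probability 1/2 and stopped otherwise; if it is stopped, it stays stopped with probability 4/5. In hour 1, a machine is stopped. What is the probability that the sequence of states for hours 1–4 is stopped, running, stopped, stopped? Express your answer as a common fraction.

2/25

Hour 1 is given. For each transition, use the conditional probability from the current state:
P(running | stopped) = 1/5; P(stopped | running) = 1/2; P(stopped | stopped) = 4/5.
P = 1/5 × 1/2 × 4/5 = 4/50 = 2/25.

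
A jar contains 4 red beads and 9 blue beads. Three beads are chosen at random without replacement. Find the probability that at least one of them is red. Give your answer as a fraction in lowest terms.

101/143

P(no red) = 9/13 × 8/12 × 7/11 = 504/1716 = 42/143.
P(at least one) = 1 − 42/143 = 101/143.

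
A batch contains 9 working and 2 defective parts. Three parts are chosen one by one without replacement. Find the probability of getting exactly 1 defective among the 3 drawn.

24/55

One ordering (defective drawn first) has probability 2/11 × 9/10 × 8/9 = 144/990 = 8/55.
There are C(3,1) = 3 such orderings, each equally likely, so P = 3 × 8/55 = 24/55.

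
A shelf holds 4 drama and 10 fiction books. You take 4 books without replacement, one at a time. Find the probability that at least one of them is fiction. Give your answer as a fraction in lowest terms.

P(no fiction) = 4/14 × 3/13 × 2/12 × 1/11 = 24/24024 = 1/1001.
P(at least one) = 1 − 1/1001 = 1000/1001.

1000/1001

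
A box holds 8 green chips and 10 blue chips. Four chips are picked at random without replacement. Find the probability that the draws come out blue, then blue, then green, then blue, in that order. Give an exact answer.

Each draw changes the counts, so multiply the conditional probabilities along the sequence:
P = 10/18 × 9/17 × 8/16 × 8/15 = 5760/73440 = 4/51.

4/51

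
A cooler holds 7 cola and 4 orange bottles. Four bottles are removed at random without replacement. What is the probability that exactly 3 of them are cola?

One ordering (cola drawn first) has probability 7/11 × 6/10 × 5/9 × 4/8 = 840/7920 = 7/66.
There are C(4,3) = 4 such orderings, each equally likely, so P = 4 × 7/66 = 14/33.

14/33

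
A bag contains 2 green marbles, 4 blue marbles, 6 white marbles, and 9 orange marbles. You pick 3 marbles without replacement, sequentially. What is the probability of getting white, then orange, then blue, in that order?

18/665

Chain rule:
P = 6/21 × 9/20 × 4/19 = 216/7980 = 18/665.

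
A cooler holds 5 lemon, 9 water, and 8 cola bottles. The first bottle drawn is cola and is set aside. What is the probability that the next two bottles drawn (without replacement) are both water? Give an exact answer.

6/35

After the first draw, 9 of the remaining 21 bottles are water.
P = 9/21 × 8/20 = 72/420 = 6/35.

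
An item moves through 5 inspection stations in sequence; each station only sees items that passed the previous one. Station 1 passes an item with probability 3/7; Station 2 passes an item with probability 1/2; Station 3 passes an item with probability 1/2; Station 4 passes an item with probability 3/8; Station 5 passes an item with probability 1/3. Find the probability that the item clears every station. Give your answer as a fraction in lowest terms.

Each stage is reached only if all earlier stages succeed, so
P = 3/7 × 1/2 × 1/2 × 3/8 × 1/3 = 9/672 = 3/224.

3/224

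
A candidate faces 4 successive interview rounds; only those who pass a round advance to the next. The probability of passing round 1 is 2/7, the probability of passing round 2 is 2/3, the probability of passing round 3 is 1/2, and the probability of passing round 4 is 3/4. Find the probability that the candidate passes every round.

Each stage is reached only if all earlier stages succeed, so
P = 2/7 × 2/3 × 1/2 × 3/4 = 12/168 = 1/14.

1/14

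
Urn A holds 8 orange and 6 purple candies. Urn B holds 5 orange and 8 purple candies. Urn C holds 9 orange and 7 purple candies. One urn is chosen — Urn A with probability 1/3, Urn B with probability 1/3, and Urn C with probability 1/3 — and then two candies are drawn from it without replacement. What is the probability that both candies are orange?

287/1170

From Urn A: P(both orange) = (8/14)(7/13) = 4/13.
From Urn B: P(both orange) = (5/13)(4/12) = 5/39.
From Urn C: P(both orange) = (9/16)(8/15) = 3/10.
Total probability = (1/3)(4/13) + (1/3)(5/39) + (1/3)(3/10) = 287/1170.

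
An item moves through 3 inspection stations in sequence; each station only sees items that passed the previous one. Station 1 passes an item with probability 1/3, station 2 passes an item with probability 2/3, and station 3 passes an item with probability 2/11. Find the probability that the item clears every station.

4/99

Multiplying along the chain,
P = 1/3 × 2/3 × 2/11 = 4/99.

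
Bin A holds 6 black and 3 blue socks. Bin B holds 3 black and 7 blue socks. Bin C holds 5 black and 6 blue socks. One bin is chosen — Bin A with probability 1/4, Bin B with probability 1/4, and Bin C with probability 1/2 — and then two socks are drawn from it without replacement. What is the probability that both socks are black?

From Bin A: P(both black) = (6/9)(5/8) = 5/12.
From Bin B: P(both black) = (3/10)(2/9) = 1/15.
From Bin C: P(both black) = (5/11)(4/10) = 2/11.
Total probability = (1/4)(5/12) + (1/4)(1/15) + (1/2)(2/11) = 559/2640.

559/2640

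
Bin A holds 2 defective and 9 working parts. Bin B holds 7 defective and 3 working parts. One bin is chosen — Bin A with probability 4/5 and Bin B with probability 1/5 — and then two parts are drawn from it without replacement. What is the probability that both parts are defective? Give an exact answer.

From Bin A: P(both defective) = (2/11)(1/10) = 1/55.
From Bin B: P(both defective) = (7/10)(6/9) = 7/15.
Total probability = (4/5)(1/55) + (1/5)(7/15) = 89/825.

89/825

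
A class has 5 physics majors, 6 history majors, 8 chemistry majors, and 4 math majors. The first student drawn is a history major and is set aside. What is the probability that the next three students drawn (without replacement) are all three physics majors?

1/154

With the first student removed, 5 physics majors remain out of 22.
P = 5/22 × 4/21 × 3/20 = 60/9240 = 1/154.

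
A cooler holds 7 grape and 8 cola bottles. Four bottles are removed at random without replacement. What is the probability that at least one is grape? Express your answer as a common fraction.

37/39

P(no grape) = 8/15 × 7/14 × 6/13 × 5/12 = 1680/32760 = 2/39.
P(at least one) = 1 − 2/39 = 37/39.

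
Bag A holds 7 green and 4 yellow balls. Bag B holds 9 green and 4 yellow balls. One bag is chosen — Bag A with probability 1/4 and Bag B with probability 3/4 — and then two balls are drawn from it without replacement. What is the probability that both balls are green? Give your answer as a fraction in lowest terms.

From Bag A: P(both green) = (7/11)(6/10) = 21/55.
From Bag B: P(both green) = (9/13)(8/12) = 6/13.
Total probability = (1/4)(21/55) + (3/4)(6/13) = 1263/2860.

1263/2860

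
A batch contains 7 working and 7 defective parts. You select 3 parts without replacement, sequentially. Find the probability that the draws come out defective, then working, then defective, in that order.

Chain rule:
P = 7/14 × 7/13 × 6/12 = 294/2184 = 7/52.

7/52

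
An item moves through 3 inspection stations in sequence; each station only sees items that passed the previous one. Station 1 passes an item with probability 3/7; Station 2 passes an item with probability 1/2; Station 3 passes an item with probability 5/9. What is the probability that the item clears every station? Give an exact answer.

Each stage is reached only if all earlier stages succeed, so
P = 3/7 × 1/2 × 5/9 = 15/126 = 5/42.

5/42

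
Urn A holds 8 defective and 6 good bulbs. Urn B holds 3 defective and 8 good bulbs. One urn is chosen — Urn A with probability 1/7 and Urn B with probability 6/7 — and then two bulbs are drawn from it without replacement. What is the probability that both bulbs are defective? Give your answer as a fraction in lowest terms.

454/5005

From Urn A: P(both defective) = (8/14)(7/13) = 4/13.
From Urn B: P(both defective) = (3/11)(2/10) = 3/55.
Total probability = (1/7)(4/13) + (6/7)(3/55) = 454/5005.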